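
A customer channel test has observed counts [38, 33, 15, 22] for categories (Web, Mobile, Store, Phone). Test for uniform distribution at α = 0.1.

Expected = 27 each. χ² = Σ(O-E)²/E = 12.074. df = 3, critical value = 6.251. Reject H₀.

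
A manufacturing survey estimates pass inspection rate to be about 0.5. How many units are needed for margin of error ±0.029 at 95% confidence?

n = z²p(1-p)/E² = 1.96²×0.5×0.5/0.029² = 1142.0 → n = 1142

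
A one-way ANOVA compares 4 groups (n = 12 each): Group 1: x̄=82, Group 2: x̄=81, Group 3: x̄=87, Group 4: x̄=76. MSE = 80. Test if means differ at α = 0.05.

Grand mean = 81.5. SS_between = 732.0, MS_between = 244.0. F = 3.05, F_crit ≈ 2.816. Reject H₀.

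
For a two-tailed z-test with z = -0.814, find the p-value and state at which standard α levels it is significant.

p = 2·P(Z > |-0.814|) = 2·(1 - Φ(0.814)) ≈ 0.4156. Not significant at any standard level.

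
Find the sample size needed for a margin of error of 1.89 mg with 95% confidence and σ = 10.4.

n = (z*σ/E)² = (1.96×10.4/1.89)² = 116.3 → n = 117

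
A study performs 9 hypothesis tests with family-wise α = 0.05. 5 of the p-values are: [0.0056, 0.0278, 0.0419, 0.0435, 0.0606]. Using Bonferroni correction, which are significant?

Bonferroni α = 0.05/9 = 0.00556. None of the given p-values are significant.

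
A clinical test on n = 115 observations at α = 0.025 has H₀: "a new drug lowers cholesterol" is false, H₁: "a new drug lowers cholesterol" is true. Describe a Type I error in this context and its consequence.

Type I error: rejecting H₀ when it is true — concluding that a new drug lowers cholesterol when in fact it is not. Consequence: approving an ineffective drug — patients take a useless medication and may skip effective alternatives.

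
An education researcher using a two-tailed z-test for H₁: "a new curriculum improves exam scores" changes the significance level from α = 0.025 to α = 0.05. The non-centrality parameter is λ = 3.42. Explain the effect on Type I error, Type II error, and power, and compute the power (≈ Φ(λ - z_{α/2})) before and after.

Increasing α from 0.025 to 0.05:
• Type I error rate increases (α is the Type I rate by definition).
• Critical value moves from z_{α/2} = 2.241 to 1.96, so power = Φ(λ - z_{α/2}) goes from Φ(3.42 - 2.241) = 0.881 to Φ(3.42 - 1.96) = 0.928.
• Type II error rate β = 1 - power therefore decreases (0.119 → 0.072).
Appropriate when false negatives are costly — here, keeping the old curriculum when the new one would have helped students.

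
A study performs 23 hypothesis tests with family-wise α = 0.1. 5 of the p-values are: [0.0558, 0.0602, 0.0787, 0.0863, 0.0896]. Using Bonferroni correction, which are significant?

Bonferroni α = 0.1/23 = 0.00435. None of the given p-values are significant.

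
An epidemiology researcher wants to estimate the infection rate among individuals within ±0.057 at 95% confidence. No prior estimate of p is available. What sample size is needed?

Conservative approach: use p = 0.5 (maximizes p(1-p) = 0.25). n = z²(0.25)/E² = 1.96²×0.25/0.057² = 295.6 → n = 296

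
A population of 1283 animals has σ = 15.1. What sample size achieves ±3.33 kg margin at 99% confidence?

Without FPC: n₀ = (2.576×15.1/3.33)² = 136.445. With FPC: n = n₀N/(n₀+N-1) = 123.4 → n = 124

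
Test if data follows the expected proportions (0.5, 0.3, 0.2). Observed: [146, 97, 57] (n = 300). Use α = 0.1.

Expected: [150.0, 90.0, 60.0]. χ² = 0.801. df = 2, critical = 4.605. Fail to reject H₀.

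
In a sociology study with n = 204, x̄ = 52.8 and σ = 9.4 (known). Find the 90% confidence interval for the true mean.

CI = x̄ ± z*(σ/√n) = 52.8 ± 1.645(9.4/√204) = 52.8 ± 1.08 = (51.72, 53.88)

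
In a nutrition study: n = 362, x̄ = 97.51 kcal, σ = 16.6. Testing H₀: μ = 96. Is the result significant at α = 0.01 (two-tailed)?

z = (97.51 - 96)/(16.6/√362) = 1.731. Since |z| ≤ 2.576, not significant at α = 0.01.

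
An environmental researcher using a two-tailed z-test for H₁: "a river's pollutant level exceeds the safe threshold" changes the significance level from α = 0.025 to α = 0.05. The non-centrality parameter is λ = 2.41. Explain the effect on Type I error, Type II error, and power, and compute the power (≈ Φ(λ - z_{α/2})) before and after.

Increasing α from 0.025 to 0.05:
• Type I error rate increases (α is the Type I rate by definition).
• Critical value moves from z_{α/2} = 2.241 to 1.96, so power = Φ(λ - z_{α/2}) goes from Φ(2.41 - 2.241) = 0.567 to Φ(2.41 - 1.96) = 0.674.
• Type II error rate β = 1 - power therefore decreases (0.433 → 0.326).
Appropriate when false negatives are costly — here, allowing unsafe pollution to continue.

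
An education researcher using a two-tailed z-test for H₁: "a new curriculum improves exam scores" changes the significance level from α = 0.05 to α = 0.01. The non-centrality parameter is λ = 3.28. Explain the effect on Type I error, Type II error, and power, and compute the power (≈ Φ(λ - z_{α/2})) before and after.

Decreasing α from 0.05 to 0.01:
• Type I error rate decreases (α is the Type I rate by definition).
• Critical value moves from z_{α/2} = 1.96 to 2.576, so power = Φ(λ - z_{α/2}) goes from Φ(3.28 - 1.96) = 0.907 to Φ(3.28 - 2.576) = 0.759.
• Type II error rate β = 1 - power therefore increases (0.093 → 0.241).
Appropriate when false positives are costly — here, adopting a curriculum that gives no real benefit — disruption for nothing.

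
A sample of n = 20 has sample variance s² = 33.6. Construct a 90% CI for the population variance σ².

df = 19. χ²_{0.05} = 30.144, χ²_{0.95} = 10.117. CI for σ² = ((n-1)s²/χ²_{α/2}, (n-1)s²/χ²_{1-α/2}) = (19·33.6/30.144, 19·33.6/10.117) = (21.18, 63.1)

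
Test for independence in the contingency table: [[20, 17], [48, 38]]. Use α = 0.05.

χ² = 0.032. df = 1, critical = 3.841. Fail to reject H₀. No evidence of dependence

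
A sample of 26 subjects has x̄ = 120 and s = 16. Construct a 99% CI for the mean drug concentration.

CI = x̄ ± t*(s/√n) = 120 ± 2.787(16/√26) = (111.25, 128.75)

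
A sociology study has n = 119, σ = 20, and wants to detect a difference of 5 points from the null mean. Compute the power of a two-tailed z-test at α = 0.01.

SE = σ/√n = 20/√119 = 1.833. Non-centrality λ = d/SE = 5/1.833 = 2.727. Power ≈ Φ(λ - z_{α/2}) = Φ(2.727 - 2.576) = Φ(0.151) = 0.56.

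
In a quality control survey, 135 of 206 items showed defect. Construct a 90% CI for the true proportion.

p̂ = 0.655. CI = p̂ ± z*√(p̂(1-p̂)/n) = (0.601, 0.71)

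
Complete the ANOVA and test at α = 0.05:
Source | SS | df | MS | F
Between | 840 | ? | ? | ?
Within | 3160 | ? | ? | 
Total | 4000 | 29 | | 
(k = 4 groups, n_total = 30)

df_between = 3, df_within = 26. MS_between = 280.0, MS_within = 121.54. F = 2.304, F_crit ≈ 2.975. Fail to reject H₀.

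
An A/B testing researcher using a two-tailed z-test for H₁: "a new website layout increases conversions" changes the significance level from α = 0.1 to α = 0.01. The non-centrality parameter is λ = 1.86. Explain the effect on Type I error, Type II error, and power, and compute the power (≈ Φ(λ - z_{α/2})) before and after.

Decreasing α from 0.1 to 0.01:
• Type I error rate decreases (α is the Type I rate by definition).
• Critical value moves from z_{α/2} = 1.645 to 2.576, so power = Φ(λ - z_{α/2}) goes from Φ(1.86 - 1.645) = 0.585 to Φ(1.86 - 2.576) = 0.237.
• Type II error rate β = 1 - power therefore increases (0.415 → 0.763).
Appropriate when false positives are costly — here, rolling out a layout that doesn't actually help — wasted engineering effort.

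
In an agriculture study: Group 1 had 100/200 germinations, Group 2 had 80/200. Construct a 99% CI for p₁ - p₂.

p̂₁ = 0.5, p̂₂ = 0.4. Difference = 0.1. CI = (-0.028, 0.228)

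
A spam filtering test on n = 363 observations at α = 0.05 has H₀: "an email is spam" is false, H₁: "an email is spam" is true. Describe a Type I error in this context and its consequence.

Type I error: rejecting H₀ when it is true — concluding that an email is spam when in fact it is not. Consequence: a legitimate email is sent to the spam folder and the user misses it.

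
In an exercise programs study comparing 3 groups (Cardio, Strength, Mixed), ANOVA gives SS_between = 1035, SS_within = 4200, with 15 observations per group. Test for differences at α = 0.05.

df_between = 2, df_within = 42. F = MS_between/MS_within = 517.5/100.0 = 5.175. F_crit ≈ 3.22. Reject H₀. At least one mean differs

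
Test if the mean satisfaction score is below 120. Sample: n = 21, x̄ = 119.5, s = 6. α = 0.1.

t = (119.5 - 120)/(6/√21) = -0.382, df = 20. Critical t = -1.325. Fail to reject H₀.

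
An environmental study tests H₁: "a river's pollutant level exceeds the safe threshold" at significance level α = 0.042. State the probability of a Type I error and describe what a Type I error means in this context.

P(Type I error) = α = 0.042. A Type I error is rejecting H₀ when H₀ is actually true (false positive) — here, concluding that a river's pollutant level exceeds the safe threshold when in fact this is not the case. Consequence: shutting down a compliant factory unnecessarily.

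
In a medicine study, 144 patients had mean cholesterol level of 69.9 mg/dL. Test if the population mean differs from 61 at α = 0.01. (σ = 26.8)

z = (x̄ - μ₀)/(σ/√n) = (69.9 - 61)/(26.8/√144) = 3.985. Critical value: ±2.576. Since |3.985| > 2.576, Reject H₀.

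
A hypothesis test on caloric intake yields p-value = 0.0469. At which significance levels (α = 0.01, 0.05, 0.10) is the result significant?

p = 0.0469. Significant at: α = 0.05, 0.1.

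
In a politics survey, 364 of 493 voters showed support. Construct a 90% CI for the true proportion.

p̂ = 0.738. CI = p̂ ± z*√(p̂(1-p̂)/n) = (0.706, 0.771)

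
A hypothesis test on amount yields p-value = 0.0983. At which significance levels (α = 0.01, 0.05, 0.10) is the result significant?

p = 0.0983. Significant at: α = 0.1.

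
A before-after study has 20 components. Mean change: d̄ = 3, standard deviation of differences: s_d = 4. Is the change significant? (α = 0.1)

t = d̄/(s_d/√n) = 3/(4/√20) = 3.354. df = 19, critical t = ±1.729. Reject H₀.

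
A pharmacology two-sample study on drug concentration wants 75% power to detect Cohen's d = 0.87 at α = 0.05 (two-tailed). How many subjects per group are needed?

z_{α/2} = 1.96, z_β = Φ⁻¹(0.75) = 0.674. For large effect (d = 0.87): n per group = 2(z_{α/2} + z_β)²/d² = 2(1.96 + 0.674)²/0.87² = 18.3 → 19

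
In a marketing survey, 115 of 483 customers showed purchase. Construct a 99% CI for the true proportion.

p̂ = 0.238. CI = p̂ ± z*√(p̂(1-p̂)/n) = (0.188, 0.288)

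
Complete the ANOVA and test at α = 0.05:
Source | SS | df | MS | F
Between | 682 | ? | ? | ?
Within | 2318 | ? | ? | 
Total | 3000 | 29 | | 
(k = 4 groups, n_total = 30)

df_between = 3, df_within = 26. MS_between = 227.33, MS_within = 89.15. F = 2.55, F_crit ≈ 2.975. Fail to reject H₀.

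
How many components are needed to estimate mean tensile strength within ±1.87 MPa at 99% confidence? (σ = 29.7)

n = (z*σ/E)² = (2.576×29.7/1.87)² = 1673.9 → n = 1674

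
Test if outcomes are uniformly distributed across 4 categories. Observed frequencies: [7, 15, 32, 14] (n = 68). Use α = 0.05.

Expected = 17 each. χ² = Σ(O-E)²/E = 19.882. df = 3, critical value = 7.815. Reject H₀.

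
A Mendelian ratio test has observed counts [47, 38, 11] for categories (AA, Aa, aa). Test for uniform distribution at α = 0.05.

Expected = 32 each. χ² = Σ(O-E)²/E = 21.938. df = 2, critical value = 5.991. Reject H₀.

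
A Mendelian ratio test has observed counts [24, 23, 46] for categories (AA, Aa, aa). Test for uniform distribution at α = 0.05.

Expected = 31 each. χ² = Σ(O-E)²/E = 10.903. df = 2, critical value = 5.991. Reject H₀.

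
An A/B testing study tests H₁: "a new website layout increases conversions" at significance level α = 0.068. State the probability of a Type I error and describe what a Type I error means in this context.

P(Type I error) = α = 0.068. A Type I error is rejecting H₀ when H₀ is actually true (false positive) — here, concluding that a new website layout increases conversions when in fact this is not the case. Consequence: rolling out a layout that doesn't actually help — wasted engineering effort.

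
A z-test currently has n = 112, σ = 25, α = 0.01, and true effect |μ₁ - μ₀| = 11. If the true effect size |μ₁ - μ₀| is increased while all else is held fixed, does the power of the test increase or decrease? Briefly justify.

Power increases: a larger true effect increases the non-centrality λ = |μ₁ - μ₀|/(σ/√n).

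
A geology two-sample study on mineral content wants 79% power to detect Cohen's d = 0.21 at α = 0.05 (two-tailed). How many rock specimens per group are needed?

z_{α/2} = 1.96, z_β = Φ⁻¹(0.79) = 0.806. For small effect (d = 0.21): n per group = 2(z_{α/2} + z_β)²/d² = 2(1.96 + 0.806)²/0.21² = 347.0 → 347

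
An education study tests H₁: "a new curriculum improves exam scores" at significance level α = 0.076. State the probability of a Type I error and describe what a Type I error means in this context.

P(Type I error) = α = 0.076. A Type I error is rejecting H₀ when H₀ is actually true (false positive) — here, concluding that a new curriculum improves exam scores when in fact this is not the case. Consequence: adopting a curriculum that gives no real benefit — disruption for nothing.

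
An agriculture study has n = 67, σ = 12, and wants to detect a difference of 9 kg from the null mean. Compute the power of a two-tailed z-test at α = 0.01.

SE = σ/√n = 12/√67 = 1.466. Non-centrality λ = d/SE = 9/1.466 = 6.139. Power ≈ Φ(λ - z_{α/2}) = Φ(6.139 - 2.576) = Φ(3.563) = 1.0.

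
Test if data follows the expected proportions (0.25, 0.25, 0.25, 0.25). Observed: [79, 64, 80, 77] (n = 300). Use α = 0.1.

Expected: [75.0, 75.0, 75.0, 75.0]. χ² = 2.213. df = 3, critical = 6.251. Fail to reject H₀.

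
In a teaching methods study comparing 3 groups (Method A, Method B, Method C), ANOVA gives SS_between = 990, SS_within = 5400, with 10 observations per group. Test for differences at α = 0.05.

df_between = 2, df_within = 27. F = MS_between/MS_within = 495.0/200.0 = 2.475. F_crit ≈ 3.354. Fail to reject H₀.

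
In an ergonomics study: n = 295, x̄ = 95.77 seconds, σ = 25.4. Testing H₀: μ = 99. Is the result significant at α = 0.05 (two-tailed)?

z = (95.77 - 99)/(25.4/√295) = -2.184. Since |z| > 1.96, significant at α = 0.05.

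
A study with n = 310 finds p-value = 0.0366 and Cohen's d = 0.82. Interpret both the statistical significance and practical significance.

Statistically significant (p = 0.0366 < 0.05). Cohen's d = 0.82 indicates a large effect size. Both statistical and practical significance should be considered.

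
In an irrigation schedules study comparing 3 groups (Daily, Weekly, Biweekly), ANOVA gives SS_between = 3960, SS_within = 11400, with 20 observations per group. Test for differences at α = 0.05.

df_between = 2, df_within = 57. F = MS_between/MS_within = 1980.0/200.0 = 9.9. F_crit ≈ 3.159. Reject H₀. At least one mean differs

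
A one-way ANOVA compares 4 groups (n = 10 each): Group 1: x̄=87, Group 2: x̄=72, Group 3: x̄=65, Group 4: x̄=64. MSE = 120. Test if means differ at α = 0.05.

Grand mean = 72.0. SS_between = 3380.0, MS_between = 1126.67. F = 9.389, F_crit ≈ 2.866. Reject H₀.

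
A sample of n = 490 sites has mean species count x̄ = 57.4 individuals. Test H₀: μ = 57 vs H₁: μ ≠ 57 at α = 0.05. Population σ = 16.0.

z = (x̄ - μ₀)/(σ/√n) = (57.4 - 57)/(16.0/√490) = 0.553. Critical value: ±1.96. Since |0.553| ≤ 1.96, Fail to reject H₀.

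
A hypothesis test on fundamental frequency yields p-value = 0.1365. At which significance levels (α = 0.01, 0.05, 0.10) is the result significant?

p = 0.1365. Not significant at any of the given levels.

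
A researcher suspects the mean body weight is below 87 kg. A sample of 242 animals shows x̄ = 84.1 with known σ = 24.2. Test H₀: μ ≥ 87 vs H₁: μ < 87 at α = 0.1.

z = -1.864. Critical value: -1.28. Reject H₀.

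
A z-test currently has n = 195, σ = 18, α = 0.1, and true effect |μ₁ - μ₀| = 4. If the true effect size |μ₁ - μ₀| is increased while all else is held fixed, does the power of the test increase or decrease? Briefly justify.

Power increases: a larger true effect increases the non-centrality λ = |μ₁ - μ₀|/(σ/√n).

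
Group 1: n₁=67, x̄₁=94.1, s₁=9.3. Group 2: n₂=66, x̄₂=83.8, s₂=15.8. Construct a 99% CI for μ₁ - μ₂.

Difference = 10.3. SE = √(9.3²/67 + 15.8²/66) = 2.252. CI = (4.5, 16.1)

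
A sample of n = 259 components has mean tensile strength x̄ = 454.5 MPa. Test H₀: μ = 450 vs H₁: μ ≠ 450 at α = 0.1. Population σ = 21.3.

z = (x̄ - μ₀)/(σ/√n) = (454.5 - 450)/(21.3/√259) = 3.4. Critical value: ±1.645. Since |3.4| > 1.645, Reject H₀.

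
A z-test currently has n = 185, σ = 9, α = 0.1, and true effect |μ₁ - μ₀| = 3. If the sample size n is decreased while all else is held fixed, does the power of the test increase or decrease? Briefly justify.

Power decreases: a smaller n inflates the standard error σ/√n, pulling the sampling distribution under H₁ back toward the critical value.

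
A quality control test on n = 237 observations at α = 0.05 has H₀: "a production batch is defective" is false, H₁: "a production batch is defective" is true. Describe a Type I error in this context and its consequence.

Type I error: rejecting H₀ when it is true — concluding that a production batch is defective when in fact it is not. Consequence: scrapping a good batch — wasted material and cost for no reason.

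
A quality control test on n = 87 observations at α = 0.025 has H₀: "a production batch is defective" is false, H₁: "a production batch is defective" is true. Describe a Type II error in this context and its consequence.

Type II error: failing to reject H₀ when it is false — concluding that a production batch is defective is not supported when in fact it is. Consequence: shipping a defective batch — faulty products reach customers.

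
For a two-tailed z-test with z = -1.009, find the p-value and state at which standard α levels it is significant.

p = 2·P(Z > |-1.009|) = 2·(1 - Φ(1.009)) ≈ 0.313. Not significant at any standard level.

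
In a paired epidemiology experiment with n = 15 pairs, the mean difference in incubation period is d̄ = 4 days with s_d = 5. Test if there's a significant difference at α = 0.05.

t = d̄/(s_d/√n) = 4/(5/√15) = 3.098. df = 14, critical t = ±2.145. Reject H₀.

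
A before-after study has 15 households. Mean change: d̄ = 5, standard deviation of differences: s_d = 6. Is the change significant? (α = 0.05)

t = d̄/(s_d/√n) = 5/(6/√15) = 3.227. df = 14, critical t = ±2.145. Reject H₀.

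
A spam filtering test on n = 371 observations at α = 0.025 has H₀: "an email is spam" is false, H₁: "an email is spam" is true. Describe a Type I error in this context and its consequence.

Type I error: rejecting H₀ when it is true — concluding that an email is spam when in fact it is not. Consequence: a legitimate email is sent to the spam folder and the user misses it.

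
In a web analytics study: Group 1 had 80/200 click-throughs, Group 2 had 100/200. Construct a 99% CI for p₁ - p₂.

p̂₁ = 0.4, p̂₂ = 0.5. Difference = -0.1. CI = (-0.228, 0.028)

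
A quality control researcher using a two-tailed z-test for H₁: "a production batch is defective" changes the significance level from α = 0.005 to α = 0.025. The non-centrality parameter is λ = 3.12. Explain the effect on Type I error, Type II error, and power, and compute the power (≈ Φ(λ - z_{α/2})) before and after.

Increasing α from 0.005 to 0.025:
• Type I error rate increases (α is the Type I rate by definition).
• Critical value moves from z_{α/2} = 2.807 to 2.241, so power = Φ(λ - z_{α/2}) goes from Φ(3.12 - 2.807) = 0.623 to Φ(3.12 - 2.241) = 0.81.
• Type II error rate β = 1 - power therefore decreases (0.377 → 0.19).
Appropriate when false negatives are costly — here, shipping a defective batch — faulty products reach customers.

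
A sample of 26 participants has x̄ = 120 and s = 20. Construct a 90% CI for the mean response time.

CI = x̄ ± t*(s/√n) = 120 ± 1.708(20/√26) = (113.3, 126.7)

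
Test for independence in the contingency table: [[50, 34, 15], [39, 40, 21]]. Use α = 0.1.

χ² = 2.841. df = 2, critical = 4.605. Fail to reject H₀. No evidence of dependence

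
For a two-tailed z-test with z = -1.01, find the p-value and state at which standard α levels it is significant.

p = 2·P(Z > |-1.01|) = 2·(1 - Φ(1.01)) ≈ 0.3125. Not significant at any standard level.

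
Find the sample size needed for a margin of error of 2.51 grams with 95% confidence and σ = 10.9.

n = (z*σ/E)² = (1.96×10.9/2.51)² = 72.4 → n = 73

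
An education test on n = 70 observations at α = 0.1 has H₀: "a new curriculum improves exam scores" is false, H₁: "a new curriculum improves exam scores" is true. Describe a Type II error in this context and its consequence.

Type II error: failing to reject H₀ when it is false — concluding that a new curriculum improves exam scores is not supported when in fact it is. Consequence: keeping the old curriculum when the new one would have helped students.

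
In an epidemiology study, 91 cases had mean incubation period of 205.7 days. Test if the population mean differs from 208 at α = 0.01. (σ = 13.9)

z = (x̄ - μ₀)/(σ/√n) = (205.7 - 208)/(13.9/√91) = -1.578. Critical value: ±2.576. Since |-1.578| ≤ 2.576, Fail to reject H₀.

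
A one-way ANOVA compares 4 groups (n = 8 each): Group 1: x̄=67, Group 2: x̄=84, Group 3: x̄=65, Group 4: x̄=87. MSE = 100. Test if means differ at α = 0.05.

Grand mean = 75.75. SS_between = 3094.0, MS_between = 1031.33. F = 10.313, F_crit ≈ 2.947. Reject H₀.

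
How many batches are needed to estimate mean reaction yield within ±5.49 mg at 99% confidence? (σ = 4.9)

n = (z*σ/E)² = (2.576×4.9/5.49)² = 5.3 → n = 6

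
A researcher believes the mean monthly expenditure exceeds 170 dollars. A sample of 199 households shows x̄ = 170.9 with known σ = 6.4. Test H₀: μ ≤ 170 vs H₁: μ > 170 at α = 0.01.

z = 1.984. Critical value: 2.33. Fail to reject H₀.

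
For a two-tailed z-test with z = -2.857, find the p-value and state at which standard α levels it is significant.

p = 2·P(Z > |-2.857|) = 2·(1 - Φ(2.857)) ≈ 0.0043. Significant at α = 0.1; Significant at α = 0.05; Significant at α = 0.01.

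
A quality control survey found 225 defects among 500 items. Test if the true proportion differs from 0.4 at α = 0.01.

p̂ = 0.45, p₀ = 0.4. z = (p̂ - p₀)/√(p₀(1-p₀)/n) = 2.282. Critical: ±2.576. Fail to reject H₀.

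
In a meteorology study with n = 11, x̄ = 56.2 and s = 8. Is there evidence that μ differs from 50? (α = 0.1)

t = (x̄ - μ₀)/(s/√n) = (56.2 - 50)/(8/√11) = 2.57. df = 10, critical t = ±1.812. Reject H₀.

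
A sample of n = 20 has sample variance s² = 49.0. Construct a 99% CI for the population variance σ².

df = 19. χ²_{0.005} = 38.582, χ²_{0.995} = 6.844. CI for σ² = ((n-1)s²/χ²_{α/2}, (n-1)s²/χ²_{1-α/2}) = (19·49.0/38.582, 19·49.0/6.844) = (24.13, 136.03)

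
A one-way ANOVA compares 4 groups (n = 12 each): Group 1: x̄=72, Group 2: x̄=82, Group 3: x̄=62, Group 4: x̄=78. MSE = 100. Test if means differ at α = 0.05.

Grand mean = 73.5. SS_between = 2724.0, MS_between = 908.0. F = 9.08, F_crit ≈ 2.816. Reject H₀.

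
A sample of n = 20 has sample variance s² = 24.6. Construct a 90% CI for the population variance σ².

df = 19. χ²_{0.05} = 30.144, χ²_{0.95} = 10.117. CI for σ² = ((n-1)s²/χ²_{α/2}, (n-1)s²/χ²_{1-α/2}) = (19·24.6/30.144, 19·24.6/10.117) = (15.51, 46.2)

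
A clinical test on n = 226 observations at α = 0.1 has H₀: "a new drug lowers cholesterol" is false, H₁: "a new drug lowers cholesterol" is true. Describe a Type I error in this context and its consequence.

Type I error: rejecting H₀ when it is true — concluding that a new drug lowers cholesterol when in fact it is not. Consequence: approving an ineffective drug — patients take a useless medication and may skip effective alternatives.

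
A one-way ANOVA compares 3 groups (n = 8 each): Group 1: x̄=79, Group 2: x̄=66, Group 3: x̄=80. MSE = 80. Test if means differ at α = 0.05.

Grand mean = 75.0. SS_between = 976.0, MS_between = 488.0. F = 6.1, F_crit ≈ 3.467. Reject H₀.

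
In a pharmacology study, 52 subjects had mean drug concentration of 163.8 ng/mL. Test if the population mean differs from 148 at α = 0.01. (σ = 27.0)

z = (x̄ - μ₀)/(σ/√n) = (163.8 - 148)/(27.0/√52) = 4.22. Critical value: ±2.576. Since |4.22| > 2.576, Reject H₀.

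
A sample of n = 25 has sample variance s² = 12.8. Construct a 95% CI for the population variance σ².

df = 24. χ²_{0.025} = 39.364, χ²_{0.975} = 12.401. CI for σ² = ((n-1)s²/χ²_{α/2}, (n-1)s²/χ²_{1-α/2}) = (24·12.8/39.364, 24·12.8/12.401) = (7.8, 24.77)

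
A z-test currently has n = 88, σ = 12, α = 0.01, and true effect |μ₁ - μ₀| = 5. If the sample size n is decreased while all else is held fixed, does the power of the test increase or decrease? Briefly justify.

Power decreases: a smaller n inflates the standard error σ/√n, pulling the sampling distribution under H₁ back toward the critical value.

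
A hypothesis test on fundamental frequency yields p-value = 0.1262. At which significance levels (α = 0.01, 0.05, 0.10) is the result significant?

p = 0.1262. Not significant at any of the given levels.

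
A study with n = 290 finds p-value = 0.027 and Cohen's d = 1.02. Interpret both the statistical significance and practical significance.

Statistically significant (p = 0.027 < 0.05). Cohen's d = 1.02 indicates a large effect size. Both statistical and practical significance should be considered.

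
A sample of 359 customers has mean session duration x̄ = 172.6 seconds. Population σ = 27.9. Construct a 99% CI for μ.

CI = x̄ ± z*(σ/√n) = 172.6 ± 2.576(27.9/√359) = 172.6 ± 3.79 = (168.81, 176.39)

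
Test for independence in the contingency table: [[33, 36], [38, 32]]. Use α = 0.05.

χ² = 0.58. df = 1, critical = 3.841. Fail to reject H₀. No evidence of dependence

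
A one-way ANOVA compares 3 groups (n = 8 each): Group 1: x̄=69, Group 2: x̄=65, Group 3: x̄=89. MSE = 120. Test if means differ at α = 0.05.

Grand mean = 74.33. SS_between = 2645.33, MS_between = 1322.67. F = 11.022, F_crit ≈ 3.467. Reject H₀.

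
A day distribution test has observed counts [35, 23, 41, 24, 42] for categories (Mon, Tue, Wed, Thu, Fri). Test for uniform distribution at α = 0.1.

Expected = 33 each. χ² = Σ(O-E)²/E = 10.0. df = 4, critical value = 7.779. Reject H₀.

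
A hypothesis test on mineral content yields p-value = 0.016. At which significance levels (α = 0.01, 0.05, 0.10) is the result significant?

p = 0.016. Significant at: α = 0.05, 0.1.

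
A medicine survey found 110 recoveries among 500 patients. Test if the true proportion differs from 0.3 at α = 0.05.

p̂ = 0.22, p₀ = 0.3. z = (p̂ - p₀)/√(p₀(1-p₀)/n) = -3.904. Critical: ±1.96. Reject H₀.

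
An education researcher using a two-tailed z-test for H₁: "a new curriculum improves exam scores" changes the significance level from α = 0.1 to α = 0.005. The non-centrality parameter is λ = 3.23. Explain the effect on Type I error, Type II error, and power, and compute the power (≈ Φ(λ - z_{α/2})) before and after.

Decreasing α from 0.1 to 0.005:
• Type I error rate decreases (α is the Type I rate by definition).
• Critical value moves from z_{α/2} = 1.645 to 2.807, so power = Φ(λ - z_{α/2}) goes from Φ(3.23 - 1.645) = 0.944 to Φ(3.23 - 2.807) = 0.664.
• Type II error rate β = 1 - power therefore increases (0.056 → 0.336).
Appropriate when false positives are costly — here, adopting a curriculum that gives no real benefit — disruption for nothing.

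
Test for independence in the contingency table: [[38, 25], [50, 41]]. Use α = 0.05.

χ² = 0.439. df = 1, critical = 3.841. Fail to reject H₀. No evidence of dependence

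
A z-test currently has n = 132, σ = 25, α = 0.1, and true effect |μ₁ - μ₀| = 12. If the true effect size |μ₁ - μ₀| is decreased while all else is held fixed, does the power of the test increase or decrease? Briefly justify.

Power decreases: a smaller true effect decreases the non-centrality λ = |μ₁ - μ₀|/(σ/√n).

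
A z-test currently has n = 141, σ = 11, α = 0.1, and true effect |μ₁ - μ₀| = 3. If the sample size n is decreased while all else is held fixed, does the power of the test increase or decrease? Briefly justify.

Power decreases: a smaller n inflates the standard error σ/√n, pulling the sampling distribution under H₁ back toward the critical value.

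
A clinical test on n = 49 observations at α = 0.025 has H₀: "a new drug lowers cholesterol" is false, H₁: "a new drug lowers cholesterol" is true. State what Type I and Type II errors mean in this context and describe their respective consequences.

Type I (false positive): concluding that a new drug lowers cholesterol when it is not — approving an ineffective drug — patients take a useless medication and may skip effective alternatives. Type II (false negative): failing to conclude that a new drug lowers cholesterol when it is — shelving an effective drug — patients miss out on a treatment that would have helped. Which is costlier depends on domain priorities and is a judgement call rather than a statistical fact.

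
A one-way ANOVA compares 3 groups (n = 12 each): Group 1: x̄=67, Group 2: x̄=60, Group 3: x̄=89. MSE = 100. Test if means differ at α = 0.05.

Grand mean = 72.0. SS_between = 5496.0, MS_between = 2748.0. F = 27.48, F_crit ≈ 3.285. Reject H₀.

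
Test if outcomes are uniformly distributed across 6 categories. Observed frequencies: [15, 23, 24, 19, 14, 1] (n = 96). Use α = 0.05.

Expected = 16 each. χ² = Σ(O-E)²/E = 22.0. df = 5, critical value = 11.07. Reject H₀.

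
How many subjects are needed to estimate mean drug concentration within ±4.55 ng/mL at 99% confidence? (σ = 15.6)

n = (z*σ/E)² = (2.576×15.6/4.55)² = 78.004 → n = 79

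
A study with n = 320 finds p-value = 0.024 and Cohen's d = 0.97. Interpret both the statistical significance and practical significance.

Statistically significant (p = 0.024 < 0.05). Cohen's d = 0.97 indicates a large effect size. Both statistical and practical significance should be considered.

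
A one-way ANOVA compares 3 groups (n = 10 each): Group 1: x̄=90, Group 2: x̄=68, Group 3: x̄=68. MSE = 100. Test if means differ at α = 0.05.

Grand mean = 75.33. SS_between = 3226.67, MS_between = 1613.33. F = 16.133, F_crit ≈ 3.354. Reject H₀.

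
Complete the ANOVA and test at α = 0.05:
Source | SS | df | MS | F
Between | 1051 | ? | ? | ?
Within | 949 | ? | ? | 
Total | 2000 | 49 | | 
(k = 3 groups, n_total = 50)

df_between = 2, df_within = 47. MS_between = 525.5, MS_within = 20.19. F = 26.026, F_crit ≈ 3.195. Reject H₀.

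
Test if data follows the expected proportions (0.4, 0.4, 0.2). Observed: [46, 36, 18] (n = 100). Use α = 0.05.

Expected: [40.0, 40.0, 20.0]. χ² = 1.5. df = 2, critical = 5.991. Fail to reject H₀.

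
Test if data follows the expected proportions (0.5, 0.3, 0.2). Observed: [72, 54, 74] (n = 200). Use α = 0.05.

Expected: [100.0, 60.0, 40.0]. χ² = 37.34. df = 2, critical = 5.991. Reject H₀.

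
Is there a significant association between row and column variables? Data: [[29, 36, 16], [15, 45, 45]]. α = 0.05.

χ² = 16.418. df = 2, critical = 5.991. Reject H₀. Variables are dependent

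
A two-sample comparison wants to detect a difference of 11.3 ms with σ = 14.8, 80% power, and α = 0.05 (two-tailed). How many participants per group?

n per group = 2(z_α/2 + z_β)²σ²/d² = 2×(1.96 + 0.84)²×14.8²/11.3² = 26.9 → n = 27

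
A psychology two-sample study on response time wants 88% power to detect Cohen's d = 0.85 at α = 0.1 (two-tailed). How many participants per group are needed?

z_{α/2} = 1.645, z_β = Φ⁻¹(0.88) = 1.175. For large effect (d = 0.85): n per group = 2(z_{α/2} + z_β)²/d² = 2(1.645 + 1.175)²/0.85² = 22.01 → 23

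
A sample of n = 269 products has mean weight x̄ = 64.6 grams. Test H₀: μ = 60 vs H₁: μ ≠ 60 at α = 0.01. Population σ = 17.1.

z = (x̄ - μ₀)/(σ/√n) = (64.6 - 60)/(17.1/√269) = 4.412. Critical value: ±2.576. Since |4.412| > 2.576, Reject H₀.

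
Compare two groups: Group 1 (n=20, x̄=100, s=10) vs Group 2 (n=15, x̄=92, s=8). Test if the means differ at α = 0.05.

Pooled sp = 9.2. t = 2.545, df = 33. Critical t = ±2.035. Reject H₀.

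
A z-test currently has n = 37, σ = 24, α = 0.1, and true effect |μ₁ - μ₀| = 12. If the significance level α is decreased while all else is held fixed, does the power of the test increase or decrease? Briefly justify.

Power decreases: a smaller α raises the critical value, so less of the H₁ sampling distribution falls in the rejection region.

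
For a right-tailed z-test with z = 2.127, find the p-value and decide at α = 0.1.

p = P(Z > 2.127) = 1 - Φ(2.127) ≈ 0.0167. Since p < 0.1, reject H₀ (significant) at α = 0.1.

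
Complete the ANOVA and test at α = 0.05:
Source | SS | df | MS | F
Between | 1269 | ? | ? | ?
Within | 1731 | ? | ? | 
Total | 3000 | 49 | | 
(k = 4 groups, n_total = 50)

df_between = 3, df_within = 46. MS_between = 423.0, MS_within = 37.63. F = 11.241, F_crit ≈ 2.807. Reject H₀.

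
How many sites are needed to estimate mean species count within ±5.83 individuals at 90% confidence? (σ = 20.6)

n = (z*σ/E)² = (1.645×20.6/5.83)² = 33.8 → n = 34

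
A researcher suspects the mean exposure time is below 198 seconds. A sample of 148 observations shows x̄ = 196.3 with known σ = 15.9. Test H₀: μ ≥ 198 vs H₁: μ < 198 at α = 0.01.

z = -1.301. Critical value: -2.33. Fail to reject H₀.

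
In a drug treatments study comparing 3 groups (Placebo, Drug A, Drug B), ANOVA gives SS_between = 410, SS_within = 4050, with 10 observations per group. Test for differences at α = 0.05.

df_between = 2, df_within = 27. F = MS_between/MS_within = 205.0/150.0 = 1.367. F_crit ≈ 3.354. Fail to reject H₀.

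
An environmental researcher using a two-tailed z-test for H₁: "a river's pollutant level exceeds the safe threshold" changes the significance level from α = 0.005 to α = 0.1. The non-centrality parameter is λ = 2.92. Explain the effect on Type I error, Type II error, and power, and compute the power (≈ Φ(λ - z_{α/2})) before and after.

Increasing α from 0.005 to 0.1:
• Type I error rate increases (α is the Type I rate by definition).
• Critical value moves from z_{α/2} = 2.807 to 1.645, so power = Φ(λ - z_{α/2}) goes from Φ(2.92 - 2.807) = 0.545 to Φ(2.92 - 1.645) = 0.899.
• Type II error rate β = 1 - power therefore decreases (0.455 → 0.101).
Appropriate when false negatives are costly — here, allowing unsafe pollution to continue.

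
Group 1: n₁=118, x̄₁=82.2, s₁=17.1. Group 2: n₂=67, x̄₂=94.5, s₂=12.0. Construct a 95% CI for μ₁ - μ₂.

Difference = -12.3. SE = √(17.1²/118 + 12.0²/67) = 2.151. CI = (-16.52, -8.08)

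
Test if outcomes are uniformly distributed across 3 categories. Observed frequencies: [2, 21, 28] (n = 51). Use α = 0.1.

Expected = 17 each. χ² = Σ(O-E)²/E = 21.294. df = 2, critical value = 4.605. Reject H₀.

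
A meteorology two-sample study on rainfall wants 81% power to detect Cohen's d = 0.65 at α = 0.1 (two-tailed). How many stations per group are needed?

z_{α/2} = 1.645, z_β = Φ⁻¹(0.81) = 0.878. For medium effect (d = 0.65): n per group = 2(z_{α/2} + z_β)²/d² = 2(1.645 + 0.878)²/0.65² = 30.1 → 31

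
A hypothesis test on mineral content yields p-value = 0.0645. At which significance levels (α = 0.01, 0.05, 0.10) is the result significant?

p = 0.0645. Significant at: α = 0.1.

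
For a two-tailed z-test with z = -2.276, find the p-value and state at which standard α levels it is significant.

p = 2·P(Z > |-2.276|) = 2·(1 - Φ(2.276)) ≈ 0.0228. Significant at α = 0.1; Significant at α = 0.05.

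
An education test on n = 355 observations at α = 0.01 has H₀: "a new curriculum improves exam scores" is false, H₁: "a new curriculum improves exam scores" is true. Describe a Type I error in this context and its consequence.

Type I error: rejecting H₀ when it is true — concluding that a new curriculum improves exam scores when in fact it is not. Consequence: adopting a curriculum that gives no real benefit — disruption for nothing.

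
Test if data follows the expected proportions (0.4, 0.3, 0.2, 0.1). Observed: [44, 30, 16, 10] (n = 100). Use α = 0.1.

Expected: [40.0, 30.0, 20.0, 10.0]. χ² = 1.2. df = 3, critical = 6.251. Fail to reject H₀.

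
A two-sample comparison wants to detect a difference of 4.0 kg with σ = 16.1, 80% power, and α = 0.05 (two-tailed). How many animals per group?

n per group = 2(z_α/2 + z_β)²σ²/d² = 2×(1.96 + 0.84)²×16.1²/4.0² = 254.03 → n = 255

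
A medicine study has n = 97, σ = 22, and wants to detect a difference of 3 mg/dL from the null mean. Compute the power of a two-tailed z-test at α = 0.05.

SE = σ/√n = 22/√97 = 2.234. Non-centrality λ = d/SE = 3/2.234 = 1.343. Power ≈ Φ(λ - z_{α/2}) = Φ(1.343 - 1.96) = Φ(-0.617) = 0.269.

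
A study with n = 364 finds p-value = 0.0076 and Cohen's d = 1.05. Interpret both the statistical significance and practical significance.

Statistically significant (p = 0.0076 < 0.05). Cohen's d = 1.05 indicates a large effect size. Both statistical and practical significance should be considered.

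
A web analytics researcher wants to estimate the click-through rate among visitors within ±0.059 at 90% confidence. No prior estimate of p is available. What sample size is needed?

Conservative approach: use p = 0.5 (maximizes p(1-p) = 0.25). n = z²(0.25)/E² = 1.645²×0.25/0.059² = 194.3 → n = 195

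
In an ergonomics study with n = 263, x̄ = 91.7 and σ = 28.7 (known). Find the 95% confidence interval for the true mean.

CI = x̄ ± z*(σ/√n) = 91.7 ± 1.96(28.7/√263) = 91.7 ± 3.47 = (88.23, 95.17)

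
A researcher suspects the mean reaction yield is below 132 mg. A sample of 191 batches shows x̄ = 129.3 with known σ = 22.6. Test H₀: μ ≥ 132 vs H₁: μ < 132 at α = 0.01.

z = -1.651. Critical value: -2.33. Fail to reject H₀.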